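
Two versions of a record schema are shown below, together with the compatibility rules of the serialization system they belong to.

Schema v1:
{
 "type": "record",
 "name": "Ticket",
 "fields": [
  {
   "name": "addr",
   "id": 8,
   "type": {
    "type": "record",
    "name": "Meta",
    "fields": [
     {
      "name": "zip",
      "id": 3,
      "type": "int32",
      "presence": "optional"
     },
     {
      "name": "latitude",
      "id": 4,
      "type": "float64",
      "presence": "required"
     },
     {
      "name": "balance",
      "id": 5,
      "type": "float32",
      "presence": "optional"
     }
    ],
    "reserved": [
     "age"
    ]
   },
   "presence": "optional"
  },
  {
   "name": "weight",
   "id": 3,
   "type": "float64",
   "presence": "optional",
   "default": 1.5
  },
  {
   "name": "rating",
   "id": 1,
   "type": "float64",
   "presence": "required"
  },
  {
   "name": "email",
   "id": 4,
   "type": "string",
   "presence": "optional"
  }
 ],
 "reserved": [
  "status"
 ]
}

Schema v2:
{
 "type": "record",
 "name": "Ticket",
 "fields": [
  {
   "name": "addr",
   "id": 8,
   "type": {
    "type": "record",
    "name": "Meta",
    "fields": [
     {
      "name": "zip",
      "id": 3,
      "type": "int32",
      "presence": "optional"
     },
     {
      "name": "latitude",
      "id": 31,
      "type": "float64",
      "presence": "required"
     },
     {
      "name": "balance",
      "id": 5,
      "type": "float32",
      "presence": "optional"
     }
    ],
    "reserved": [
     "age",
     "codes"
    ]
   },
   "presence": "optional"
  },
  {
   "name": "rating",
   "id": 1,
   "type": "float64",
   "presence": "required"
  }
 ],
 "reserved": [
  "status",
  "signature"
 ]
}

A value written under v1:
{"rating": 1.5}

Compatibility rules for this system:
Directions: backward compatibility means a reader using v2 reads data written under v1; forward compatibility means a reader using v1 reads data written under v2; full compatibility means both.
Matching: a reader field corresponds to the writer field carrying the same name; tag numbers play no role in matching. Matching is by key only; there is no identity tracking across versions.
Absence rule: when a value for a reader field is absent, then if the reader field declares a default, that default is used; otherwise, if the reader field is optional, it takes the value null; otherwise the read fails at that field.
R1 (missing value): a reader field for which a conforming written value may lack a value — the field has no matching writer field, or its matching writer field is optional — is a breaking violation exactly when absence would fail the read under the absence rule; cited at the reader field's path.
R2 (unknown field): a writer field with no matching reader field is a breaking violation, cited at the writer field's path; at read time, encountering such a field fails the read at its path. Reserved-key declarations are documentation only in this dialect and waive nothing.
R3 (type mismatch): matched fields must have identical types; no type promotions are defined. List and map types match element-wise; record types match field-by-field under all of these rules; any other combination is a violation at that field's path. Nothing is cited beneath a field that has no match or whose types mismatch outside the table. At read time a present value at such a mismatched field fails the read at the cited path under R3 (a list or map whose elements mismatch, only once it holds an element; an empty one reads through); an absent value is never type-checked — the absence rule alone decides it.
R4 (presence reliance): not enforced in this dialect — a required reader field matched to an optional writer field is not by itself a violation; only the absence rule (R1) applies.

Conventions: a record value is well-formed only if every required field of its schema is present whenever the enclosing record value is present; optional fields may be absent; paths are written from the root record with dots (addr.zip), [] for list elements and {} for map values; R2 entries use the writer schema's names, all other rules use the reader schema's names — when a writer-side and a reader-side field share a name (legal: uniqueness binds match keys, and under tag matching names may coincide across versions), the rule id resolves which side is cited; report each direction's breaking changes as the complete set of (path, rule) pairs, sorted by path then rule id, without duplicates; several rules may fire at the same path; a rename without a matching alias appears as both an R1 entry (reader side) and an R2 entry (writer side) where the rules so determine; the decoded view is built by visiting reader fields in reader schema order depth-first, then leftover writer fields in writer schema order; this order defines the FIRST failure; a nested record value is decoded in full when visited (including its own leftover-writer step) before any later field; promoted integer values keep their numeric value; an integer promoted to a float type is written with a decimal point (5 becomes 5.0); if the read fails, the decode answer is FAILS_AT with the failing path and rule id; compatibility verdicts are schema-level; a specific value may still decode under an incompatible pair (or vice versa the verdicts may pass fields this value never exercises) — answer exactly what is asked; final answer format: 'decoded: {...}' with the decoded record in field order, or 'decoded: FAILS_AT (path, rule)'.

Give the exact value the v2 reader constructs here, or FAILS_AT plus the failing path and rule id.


decoded: {"addr": null, "rating": 1.5}

the writer's type comes first in each Ticket pair
decode walk for Ticket under reader schema v2:
  addr := null (not supplied -> null)
  rating := 1.5
  => decoded: {"addr": null, "rating": 1.5}
ruling out the remaining Ticket differences:
  field latitude in record Meta: tag 4 changed to 31 -> inert under this dialect — no rule fires on Ticket and the result does not move


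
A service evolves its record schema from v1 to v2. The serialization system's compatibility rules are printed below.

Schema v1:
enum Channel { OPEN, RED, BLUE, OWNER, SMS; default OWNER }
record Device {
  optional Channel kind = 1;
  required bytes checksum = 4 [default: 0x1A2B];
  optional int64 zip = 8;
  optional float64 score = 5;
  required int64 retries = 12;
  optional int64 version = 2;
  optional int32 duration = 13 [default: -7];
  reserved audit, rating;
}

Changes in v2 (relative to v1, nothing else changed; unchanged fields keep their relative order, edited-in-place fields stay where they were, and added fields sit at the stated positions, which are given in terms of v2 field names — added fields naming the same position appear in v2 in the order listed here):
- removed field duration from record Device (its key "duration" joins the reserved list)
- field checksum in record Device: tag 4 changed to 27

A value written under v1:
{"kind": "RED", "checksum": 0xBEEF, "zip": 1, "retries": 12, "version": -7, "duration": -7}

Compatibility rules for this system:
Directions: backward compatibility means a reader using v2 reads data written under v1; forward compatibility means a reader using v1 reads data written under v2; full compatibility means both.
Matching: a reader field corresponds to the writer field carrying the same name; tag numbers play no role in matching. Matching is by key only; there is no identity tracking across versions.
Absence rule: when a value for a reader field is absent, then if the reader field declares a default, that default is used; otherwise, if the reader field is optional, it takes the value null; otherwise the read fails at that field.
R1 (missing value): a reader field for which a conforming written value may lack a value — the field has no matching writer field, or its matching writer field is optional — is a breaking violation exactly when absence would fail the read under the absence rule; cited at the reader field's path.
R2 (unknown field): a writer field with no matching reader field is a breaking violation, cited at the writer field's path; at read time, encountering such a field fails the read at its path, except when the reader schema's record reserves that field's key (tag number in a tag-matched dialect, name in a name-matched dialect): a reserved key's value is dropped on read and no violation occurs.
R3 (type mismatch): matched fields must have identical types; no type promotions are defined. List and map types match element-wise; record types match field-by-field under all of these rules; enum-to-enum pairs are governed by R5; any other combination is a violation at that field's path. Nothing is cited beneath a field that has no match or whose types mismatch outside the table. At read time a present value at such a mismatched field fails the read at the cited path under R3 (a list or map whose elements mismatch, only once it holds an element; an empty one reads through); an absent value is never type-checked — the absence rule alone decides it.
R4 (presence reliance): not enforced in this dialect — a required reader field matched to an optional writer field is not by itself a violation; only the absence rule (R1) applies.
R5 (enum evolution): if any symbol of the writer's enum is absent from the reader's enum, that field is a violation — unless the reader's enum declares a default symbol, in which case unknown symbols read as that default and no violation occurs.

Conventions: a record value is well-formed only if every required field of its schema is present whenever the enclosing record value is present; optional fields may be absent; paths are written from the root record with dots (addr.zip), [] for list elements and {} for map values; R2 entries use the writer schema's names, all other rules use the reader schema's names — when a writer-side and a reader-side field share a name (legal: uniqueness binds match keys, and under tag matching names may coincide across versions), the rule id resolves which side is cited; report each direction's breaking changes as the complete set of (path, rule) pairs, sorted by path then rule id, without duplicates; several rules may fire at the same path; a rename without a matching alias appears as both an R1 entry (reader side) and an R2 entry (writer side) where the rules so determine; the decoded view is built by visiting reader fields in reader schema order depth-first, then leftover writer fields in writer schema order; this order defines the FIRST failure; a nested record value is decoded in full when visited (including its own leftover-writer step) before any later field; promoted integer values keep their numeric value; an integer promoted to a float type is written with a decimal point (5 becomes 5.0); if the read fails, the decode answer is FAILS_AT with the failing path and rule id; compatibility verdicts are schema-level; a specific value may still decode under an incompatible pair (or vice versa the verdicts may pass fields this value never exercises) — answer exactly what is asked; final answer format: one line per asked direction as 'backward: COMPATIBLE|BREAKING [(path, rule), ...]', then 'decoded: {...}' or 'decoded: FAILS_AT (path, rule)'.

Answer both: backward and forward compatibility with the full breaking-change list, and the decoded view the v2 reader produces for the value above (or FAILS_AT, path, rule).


in Device below, arrows point writer -> reader
backward pass over Device, reader schema v2, writer schema v1:
  kind: paired with writer kind (Channel -> Channel; writer optional)
  checksum: paired with writer checksum (bytes -> bytes; writer required)
  zip: paired with writer zip (int64 -> int64; writer optional)
  score: paired with writer score (float64 -> float64; writer optional)
  retries: paired with writer retries (int64 -> int64; writer required)
  version: paired with writer version (int64 -> int64; writer optional)
  duration (writer side), unknown to reader
  => backward: COMPATIBLE
forward pass over Device, reader schema v1, writer schema v2:
  kind: paired with writer kind (Channel -> Channel; writer optional)
  checksum: paired with writer checksum (bytes -> bytes; writer required)
  zip: paired with writer zip (int64 -> int64; writer optional)
  score: paired with writer score (float64 -> float64; writer optional)
  retries: paired with writer retries (int64 -> int64; writer required)
  version: paired with writer version (int64 -> int64; writer optional)
  duration: no writer match
  => forward: COMPATIBLE
decoding the Device value with the v2 reader:
  kind := "RED"
  checksum := 0xBEEF
  zip := 1
  score := null (not supplied -> null)
  retries := 12
  version := -7
  writer duration: reserved -> dropped
  => decoded: {"kind": "RED", "checksum": 0xBEEF, "zip": 1, "score": null, "retries": 12, "version": -7}

backward: COMPATIBLE []; forward: COMPATIBLE []; decoded: {"kind": "RED", "checksum": 0xBEEF, "zip": 1, "score": null, "retries": 12, "version": -7}


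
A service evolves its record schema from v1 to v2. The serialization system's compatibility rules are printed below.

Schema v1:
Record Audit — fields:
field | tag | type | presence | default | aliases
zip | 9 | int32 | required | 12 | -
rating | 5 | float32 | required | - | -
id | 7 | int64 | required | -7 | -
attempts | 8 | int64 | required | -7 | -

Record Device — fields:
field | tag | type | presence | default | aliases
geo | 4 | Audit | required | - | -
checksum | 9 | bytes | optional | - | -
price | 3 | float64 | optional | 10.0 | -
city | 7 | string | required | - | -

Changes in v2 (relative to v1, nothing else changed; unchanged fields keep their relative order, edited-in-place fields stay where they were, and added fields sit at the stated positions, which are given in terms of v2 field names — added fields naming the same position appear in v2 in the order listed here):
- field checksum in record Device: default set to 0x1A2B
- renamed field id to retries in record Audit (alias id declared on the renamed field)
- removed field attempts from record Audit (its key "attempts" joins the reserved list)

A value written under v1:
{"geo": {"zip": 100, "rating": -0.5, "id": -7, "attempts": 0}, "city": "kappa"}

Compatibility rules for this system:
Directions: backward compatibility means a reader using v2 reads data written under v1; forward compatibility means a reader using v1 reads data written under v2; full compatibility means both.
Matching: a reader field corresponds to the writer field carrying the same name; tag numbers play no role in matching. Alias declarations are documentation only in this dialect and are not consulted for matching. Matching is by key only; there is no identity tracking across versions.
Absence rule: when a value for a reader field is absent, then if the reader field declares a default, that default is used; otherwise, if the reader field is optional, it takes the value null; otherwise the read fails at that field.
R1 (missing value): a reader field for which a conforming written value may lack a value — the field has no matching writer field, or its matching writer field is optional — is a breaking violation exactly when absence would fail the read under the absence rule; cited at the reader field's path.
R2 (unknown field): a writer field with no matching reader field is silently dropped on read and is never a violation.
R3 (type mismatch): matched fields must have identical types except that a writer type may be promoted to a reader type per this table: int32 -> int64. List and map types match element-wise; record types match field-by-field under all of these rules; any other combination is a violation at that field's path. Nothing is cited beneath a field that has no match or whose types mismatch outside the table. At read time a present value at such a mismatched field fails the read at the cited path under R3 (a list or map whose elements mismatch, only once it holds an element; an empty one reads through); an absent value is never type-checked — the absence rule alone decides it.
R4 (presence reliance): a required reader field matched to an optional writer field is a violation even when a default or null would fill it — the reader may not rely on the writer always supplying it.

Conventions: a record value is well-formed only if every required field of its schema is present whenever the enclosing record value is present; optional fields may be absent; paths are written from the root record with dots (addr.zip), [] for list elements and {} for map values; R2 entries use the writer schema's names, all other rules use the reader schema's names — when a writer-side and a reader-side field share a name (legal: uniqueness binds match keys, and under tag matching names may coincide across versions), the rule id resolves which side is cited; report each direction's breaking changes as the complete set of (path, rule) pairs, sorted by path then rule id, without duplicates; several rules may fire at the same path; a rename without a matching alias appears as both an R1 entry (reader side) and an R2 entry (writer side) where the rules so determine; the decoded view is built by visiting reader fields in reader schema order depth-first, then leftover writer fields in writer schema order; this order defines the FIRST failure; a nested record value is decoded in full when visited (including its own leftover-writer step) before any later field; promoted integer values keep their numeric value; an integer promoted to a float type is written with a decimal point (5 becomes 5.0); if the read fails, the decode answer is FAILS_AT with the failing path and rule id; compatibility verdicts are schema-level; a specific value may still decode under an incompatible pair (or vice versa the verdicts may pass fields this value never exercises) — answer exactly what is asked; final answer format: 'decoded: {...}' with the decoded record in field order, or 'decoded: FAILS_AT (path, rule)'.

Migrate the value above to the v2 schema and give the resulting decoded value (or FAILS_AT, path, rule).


arrows below run writer -> reader for Device
decoding the Device value with the v2 reader:
  geo.zip := 100
  geo.rating := -0.5
  geo.retries := -7 (no value, default fills)
  writer geo.id: unmatched, discarded
  writer geo.attempts: unmatched, discarded
  checksum := 0x1A2B (no value, default fills)
  price := 10.0 (no value, default fills)
  city := "kappa"
  => decoded: {"geo": {"zip": 100, "rating": -0.5, "retries": -7}, "checksum": 0x1A2B, "price": 10.0, "city": "kappa"}

decoded: {"geo": {"zip": 100, "rating": -0.5, "retries": -7}, "checksum": 0x1A2B, "price": 10.0, "city": "kappa"}


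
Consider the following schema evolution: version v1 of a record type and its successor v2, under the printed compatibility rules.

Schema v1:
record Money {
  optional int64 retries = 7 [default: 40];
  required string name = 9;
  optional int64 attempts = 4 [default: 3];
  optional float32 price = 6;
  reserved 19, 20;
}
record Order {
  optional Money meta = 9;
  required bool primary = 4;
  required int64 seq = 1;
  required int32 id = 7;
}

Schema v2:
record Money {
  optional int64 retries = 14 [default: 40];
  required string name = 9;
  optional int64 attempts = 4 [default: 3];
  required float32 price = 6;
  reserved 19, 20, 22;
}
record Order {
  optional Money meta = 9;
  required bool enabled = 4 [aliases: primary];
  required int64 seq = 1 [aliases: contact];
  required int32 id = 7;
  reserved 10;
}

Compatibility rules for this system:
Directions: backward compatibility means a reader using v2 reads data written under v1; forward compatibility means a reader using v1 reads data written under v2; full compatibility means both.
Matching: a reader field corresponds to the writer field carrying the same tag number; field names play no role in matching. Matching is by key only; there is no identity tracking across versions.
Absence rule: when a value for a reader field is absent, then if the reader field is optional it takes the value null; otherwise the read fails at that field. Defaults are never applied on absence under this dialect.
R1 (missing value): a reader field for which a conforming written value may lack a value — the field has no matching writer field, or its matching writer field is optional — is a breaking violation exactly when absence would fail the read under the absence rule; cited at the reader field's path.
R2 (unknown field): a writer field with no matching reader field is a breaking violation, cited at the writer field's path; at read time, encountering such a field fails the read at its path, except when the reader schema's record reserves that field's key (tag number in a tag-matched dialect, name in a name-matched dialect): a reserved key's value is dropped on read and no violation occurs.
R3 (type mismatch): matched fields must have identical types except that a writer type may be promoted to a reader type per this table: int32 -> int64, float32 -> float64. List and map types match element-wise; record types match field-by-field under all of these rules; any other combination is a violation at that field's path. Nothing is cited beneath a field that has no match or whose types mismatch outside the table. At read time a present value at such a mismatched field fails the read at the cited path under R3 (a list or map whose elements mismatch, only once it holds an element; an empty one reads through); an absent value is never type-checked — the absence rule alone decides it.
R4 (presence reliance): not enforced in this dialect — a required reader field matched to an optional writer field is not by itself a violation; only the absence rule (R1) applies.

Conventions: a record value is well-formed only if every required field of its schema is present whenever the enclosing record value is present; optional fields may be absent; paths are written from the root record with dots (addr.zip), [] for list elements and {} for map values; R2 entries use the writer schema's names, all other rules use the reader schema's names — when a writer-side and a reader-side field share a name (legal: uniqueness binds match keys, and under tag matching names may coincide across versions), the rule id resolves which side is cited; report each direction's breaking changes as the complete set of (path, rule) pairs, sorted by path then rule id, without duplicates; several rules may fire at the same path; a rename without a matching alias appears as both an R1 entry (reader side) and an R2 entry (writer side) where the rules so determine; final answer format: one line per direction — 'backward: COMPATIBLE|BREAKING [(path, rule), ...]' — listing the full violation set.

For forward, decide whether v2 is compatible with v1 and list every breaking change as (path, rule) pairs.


forward: BREAKING [(meta.retries, R2)]

the writer's type comes first in each Order pair
forward pass over Order, reader schema v1, writer schema v2:
  writer optional, Money -> Money: reader meta maps from writer meta
  writer required, bool -> bool: reader primary maps from writer enabled
  writer required, int64 -> int64: reader seq maps from writer seq
  writer required, int32 -> int32: reader id maps from writer id
  meta.retries has no writer counterpart
  writer required, string -> string: reader meta.name maps from writer meta.name
  writer optional, int64 -> int64: reader meta.attempts maps from writer meta.attempts
  writer required, float32 -> float32: reader meta.price maps from writer meta.price
  leftover writer field: meta.retries
  breaking: (meta.retries, R2)
  forward on Order therefore BREAKING (1)
diffs on Order not affecting the asked answer:
  field price in record Money: optional changed to required -> fires only in the backward direction of Order, which is not asked here
  renamed field primary to enabled in record Order (alias primary declared on the renamed field) -> inert for the asked Order verdict: nothing fires


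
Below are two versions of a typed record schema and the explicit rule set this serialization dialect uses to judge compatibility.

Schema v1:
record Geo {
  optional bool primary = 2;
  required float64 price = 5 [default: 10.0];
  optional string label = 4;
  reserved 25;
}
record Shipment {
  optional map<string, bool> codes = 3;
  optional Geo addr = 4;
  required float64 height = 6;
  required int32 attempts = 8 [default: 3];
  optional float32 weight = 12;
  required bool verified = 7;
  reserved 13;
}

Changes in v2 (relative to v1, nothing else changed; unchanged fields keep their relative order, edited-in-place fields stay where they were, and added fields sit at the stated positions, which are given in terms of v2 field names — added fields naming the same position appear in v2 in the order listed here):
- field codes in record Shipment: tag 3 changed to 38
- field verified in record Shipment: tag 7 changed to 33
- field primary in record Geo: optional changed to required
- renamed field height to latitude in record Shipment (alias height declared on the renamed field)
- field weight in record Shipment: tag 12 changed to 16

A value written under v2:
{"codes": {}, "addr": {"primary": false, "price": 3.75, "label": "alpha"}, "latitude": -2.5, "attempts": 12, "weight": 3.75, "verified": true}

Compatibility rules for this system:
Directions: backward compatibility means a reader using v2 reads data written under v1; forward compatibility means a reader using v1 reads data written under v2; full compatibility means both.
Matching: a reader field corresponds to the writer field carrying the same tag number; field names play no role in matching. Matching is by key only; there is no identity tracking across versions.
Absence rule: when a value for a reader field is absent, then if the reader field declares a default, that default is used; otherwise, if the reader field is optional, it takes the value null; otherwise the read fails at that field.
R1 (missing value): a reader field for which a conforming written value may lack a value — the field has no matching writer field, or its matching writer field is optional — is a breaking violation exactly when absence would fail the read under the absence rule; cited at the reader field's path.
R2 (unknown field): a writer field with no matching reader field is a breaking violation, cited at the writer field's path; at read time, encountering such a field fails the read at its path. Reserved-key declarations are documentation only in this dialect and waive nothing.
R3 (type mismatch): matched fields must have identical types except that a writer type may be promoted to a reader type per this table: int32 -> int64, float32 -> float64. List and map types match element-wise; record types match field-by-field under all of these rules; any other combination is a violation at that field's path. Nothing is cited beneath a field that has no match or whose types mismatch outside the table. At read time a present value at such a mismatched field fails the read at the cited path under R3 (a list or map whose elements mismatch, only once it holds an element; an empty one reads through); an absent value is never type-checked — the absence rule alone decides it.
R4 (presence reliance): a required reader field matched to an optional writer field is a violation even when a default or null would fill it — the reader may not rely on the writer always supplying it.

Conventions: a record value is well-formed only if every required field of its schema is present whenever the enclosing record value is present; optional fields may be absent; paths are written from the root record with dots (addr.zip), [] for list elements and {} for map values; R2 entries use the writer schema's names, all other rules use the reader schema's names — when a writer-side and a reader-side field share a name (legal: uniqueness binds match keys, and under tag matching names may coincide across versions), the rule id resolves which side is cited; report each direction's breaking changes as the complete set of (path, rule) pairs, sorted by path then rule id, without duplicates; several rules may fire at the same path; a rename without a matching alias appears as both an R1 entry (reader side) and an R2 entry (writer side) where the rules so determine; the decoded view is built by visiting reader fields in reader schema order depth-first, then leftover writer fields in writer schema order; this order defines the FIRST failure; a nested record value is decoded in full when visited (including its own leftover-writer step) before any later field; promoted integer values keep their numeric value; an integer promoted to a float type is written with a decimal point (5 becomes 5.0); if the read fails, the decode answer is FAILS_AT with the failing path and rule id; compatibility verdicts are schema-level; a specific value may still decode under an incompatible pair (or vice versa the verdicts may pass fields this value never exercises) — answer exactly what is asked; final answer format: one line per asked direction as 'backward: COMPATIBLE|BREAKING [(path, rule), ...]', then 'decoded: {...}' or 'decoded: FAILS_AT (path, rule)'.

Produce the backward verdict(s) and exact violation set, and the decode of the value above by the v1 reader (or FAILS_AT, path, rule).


backward: BREAKING [(addr.primary, R1), (addr.primary, R4), (codes, R2), (verified, R1), (verified, R2), (weight, R2)]; decoded: FAILS_AT (verified, R1)

the writer's type comes first in each Shipment pair
backward pass over Shipment, reader schema v2, writer schema v1:
  codes: no writer-side match
  writer optional, Geo -> Geo: reader addr maps from writer addr
  writer required, float64 -> float64: reader latitude maps from writer height
  writer required, int32 -> int32: reader attempts maps from writer attempts
  weight: no writer-side match
  verified: no writer-side match
  writer codes: unknown to reader
  writer weight: unknown to reader
  writer verified: unknown to reader
  writer optional, bool -> bool: reader addr.primary maps from writer addr.primary
  writer required, float64 -> float64: reader addr.price maps from writer addr.price
  writer optional, string -> string: reader addr.label maps from writer addr.label
  R1 fires at addr.primary
  R4 fires at addr.primary
  R2 fires at codes
  R1 fires at verified
  R2 fires at verified
  R2 fires at weight
  => backward verdict for Shipment: BREAKING, 6 violation(s)
decode walk for Shipment under reader schema v1:
  codes := null (not supplied -> null)
  addr.primary := false
  addr.price := 3.75
  addr.label := "alpha"
  height := -2.5 (from writer latitude)
  attempts := 12
  weight := null (not supplied -> null)
  read fails at verified under R1 (no fill)
  => FAILS_AT (verified, R1)
checking off the Shipment differences that do not matter here:
  renamed field height to latitude in record Shipment (alias height declared on the renamed field) -> fires no rule on Shipment, leaving the asked answer as it is


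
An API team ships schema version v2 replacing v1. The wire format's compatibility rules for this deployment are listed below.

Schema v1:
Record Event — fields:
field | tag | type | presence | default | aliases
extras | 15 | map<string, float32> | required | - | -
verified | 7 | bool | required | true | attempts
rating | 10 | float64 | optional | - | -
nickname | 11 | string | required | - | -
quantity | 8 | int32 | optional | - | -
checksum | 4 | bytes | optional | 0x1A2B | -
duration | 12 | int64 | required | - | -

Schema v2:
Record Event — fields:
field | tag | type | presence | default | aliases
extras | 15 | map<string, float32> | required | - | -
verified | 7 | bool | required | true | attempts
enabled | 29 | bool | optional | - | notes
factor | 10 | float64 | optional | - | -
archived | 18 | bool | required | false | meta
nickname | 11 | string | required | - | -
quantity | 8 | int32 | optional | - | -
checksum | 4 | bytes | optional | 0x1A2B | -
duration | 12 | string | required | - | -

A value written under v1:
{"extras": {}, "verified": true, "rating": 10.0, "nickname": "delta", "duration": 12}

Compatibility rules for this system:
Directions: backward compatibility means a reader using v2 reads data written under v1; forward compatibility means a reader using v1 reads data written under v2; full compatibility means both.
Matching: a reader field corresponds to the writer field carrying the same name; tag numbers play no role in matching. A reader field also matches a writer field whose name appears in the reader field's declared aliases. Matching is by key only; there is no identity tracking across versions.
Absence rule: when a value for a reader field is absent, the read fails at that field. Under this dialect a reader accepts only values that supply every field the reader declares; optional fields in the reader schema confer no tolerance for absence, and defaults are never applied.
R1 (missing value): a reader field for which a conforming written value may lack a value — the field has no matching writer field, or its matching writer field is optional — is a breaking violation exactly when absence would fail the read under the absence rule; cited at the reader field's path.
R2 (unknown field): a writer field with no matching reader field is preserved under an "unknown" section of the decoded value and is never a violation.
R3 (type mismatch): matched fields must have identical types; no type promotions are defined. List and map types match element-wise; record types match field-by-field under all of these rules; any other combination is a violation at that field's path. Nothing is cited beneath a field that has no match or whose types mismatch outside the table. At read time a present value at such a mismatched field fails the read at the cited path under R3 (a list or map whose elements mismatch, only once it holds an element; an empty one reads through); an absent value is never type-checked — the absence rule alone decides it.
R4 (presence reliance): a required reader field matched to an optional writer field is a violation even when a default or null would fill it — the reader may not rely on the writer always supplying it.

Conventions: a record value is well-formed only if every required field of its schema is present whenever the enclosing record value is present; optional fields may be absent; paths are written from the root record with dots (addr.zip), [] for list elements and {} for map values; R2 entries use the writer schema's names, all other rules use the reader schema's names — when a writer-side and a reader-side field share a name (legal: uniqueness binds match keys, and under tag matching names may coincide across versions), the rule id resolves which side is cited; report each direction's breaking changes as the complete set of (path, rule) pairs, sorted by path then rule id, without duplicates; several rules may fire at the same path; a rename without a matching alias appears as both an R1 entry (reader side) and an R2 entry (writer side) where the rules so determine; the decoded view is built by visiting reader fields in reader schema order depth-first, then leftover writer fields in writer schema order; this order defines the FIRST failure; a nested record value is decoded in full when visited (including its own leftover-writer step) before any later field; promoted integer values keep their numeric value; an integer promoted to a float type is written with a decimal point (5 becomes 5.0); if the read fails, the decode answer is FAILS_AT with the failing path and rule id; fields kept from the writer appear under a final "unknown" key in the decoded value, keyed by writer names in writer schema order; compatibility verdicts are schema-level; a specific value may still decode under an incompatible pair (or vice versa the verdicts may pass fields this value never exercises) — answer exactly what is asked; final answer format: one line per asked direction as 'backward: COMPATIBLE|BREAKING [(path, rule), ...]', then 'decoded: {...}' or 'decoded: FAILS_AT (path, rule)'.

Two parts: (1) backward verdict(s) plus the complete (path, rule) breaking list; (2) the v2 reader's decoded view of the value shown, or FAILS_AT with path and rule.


backward: BREAKING [(archived, R1), (checksum, R1), (duration, R3), (enabled, R1), (factor, R1), (quantity, R1)]; decoded: FAILS_AT (enabled, R1)

in Event below, arrows point writer -> reader
backward analysis of Event with v2 as reader and v1 as writer:
  extras: paired with writer extras (map<string, float32> -> map<string, float32>; writer required)
  verified: paired with writer verified (bool -> bool; writer required)
  enabled: no writer-side match
  factor: no writer-side match
  archived: no writer-side match
  nickname: paired with writer nickname (string -> string; writer required)
  quantity: paired with writer quantity (int32 -> int32; writer optional)
  checksum: paired with writer checksum (bytes -> bytes; writer optional)
  duration: paired with writer duration (int64 -> string; writer required)
  writer rating: unknown to reader
  R1 fires at archived
  R1 fires at checksum
  R3 fires at duration
  R1 fires at enabled
  R1 fires at factor
  R1 fires at quantity
  => backward verdict for Event: BREAKING, 6 violation(s)
decode walk for Event under reader schema v2:
  extras := {}
  verified := true
  read fails at enabled under R1 (no fill)
  => FAILS_AT (enabled, R1)


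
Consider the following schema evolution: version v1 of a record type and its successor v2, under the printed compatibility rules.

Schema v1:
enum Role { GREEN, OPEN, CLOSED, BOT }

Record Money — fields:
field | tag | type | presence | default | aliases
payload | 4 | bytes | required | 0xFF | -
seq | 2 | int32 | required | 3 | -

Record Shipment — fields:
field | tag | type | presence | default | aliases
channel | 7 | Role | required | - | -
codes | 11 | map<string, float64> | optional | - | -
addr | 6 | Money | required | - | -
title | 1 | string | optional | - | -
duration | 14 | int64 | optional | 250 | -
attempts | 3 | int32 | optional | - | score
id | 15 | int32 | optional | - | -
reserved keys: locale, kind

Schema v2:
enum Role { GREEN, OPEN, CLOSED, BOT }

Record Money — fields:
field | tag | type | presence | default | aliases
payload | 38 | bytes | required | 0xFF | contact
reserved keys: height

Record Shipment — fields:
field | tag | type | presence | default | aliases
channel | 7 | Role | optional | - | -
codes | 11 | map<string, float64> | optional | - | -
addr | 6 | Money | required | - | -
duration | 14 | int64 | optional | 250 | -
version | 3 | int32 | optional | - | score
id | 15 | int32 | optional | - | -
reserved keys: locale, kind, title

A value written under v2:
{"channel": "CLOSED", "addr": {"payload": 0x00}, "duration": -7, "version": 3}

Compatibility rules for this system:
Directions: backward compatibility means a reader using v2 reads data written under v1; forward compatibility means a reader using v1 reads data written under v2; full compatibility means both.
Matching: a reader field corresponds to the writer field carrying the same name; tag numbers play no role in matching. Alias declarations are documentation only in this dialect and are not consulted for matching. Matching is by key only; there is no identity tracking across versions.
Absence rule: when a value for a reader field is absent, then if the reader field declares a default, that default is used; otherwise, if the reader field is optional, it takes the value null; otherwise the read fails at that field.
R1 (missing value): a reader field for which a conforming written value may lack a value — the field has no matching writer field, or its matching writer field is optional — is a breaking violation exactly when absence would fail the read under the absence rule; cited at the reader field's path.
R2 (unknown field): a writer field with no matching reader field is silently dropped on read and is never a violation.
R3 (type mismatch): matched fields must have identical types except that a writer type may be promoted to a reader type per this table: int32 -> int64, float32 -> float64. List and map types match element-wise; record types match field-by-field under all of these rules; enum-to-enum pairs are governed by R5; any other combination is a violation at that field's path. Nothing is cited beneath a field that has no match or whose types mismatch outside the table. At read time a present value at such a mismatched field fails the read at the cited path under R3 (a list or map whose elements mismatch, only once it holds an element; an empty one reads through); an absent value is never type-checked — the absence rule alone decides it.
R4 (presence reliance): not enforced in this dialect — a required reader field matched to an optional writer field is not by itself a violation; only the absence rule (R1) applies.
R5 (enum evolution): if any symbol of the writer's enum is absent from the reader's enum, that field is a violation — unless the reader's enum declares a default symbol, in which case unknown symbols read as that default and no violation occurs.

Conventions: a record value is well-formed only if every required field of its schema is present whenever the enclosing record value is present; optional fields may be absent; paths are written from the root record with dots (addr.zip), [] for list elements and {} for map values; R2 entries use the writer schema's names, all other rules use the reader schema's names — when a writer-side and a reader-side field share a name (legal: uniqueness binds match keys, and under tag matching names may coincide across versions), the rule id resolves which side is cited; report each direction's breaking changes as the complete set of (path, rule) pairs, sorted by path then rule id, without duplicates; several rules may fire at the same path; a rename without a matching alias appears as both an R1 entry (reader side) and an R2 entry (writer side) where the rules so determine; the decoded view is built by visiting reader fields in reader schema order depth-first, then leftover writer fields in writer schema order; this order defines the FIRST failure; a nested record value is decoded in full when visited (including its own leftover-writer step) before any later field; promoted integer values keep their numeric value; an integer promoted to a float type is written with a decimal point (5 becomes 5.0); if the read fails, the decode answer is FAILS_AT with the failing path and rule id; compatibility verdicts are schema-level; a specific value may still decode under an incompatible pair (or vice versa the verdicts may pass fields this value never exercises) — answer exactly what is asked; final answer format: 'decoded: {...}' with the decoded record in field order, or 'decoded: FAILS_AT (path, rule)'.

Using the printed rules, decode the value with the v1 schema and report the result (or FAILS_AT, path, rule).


decoded: {"channel": "CLOSED", "codes": null, "addr": {"payload": 0x00, "seq": 3}, "title": null, "duration": -7, "attempts": null, "id": null}

the writer's type comes first in each Shipment pair
decode walk for Shipment under reader schema v1:
  channel := "CLOSED"
  codes := null (not supplied -> null)
  addr.payload := 0x00
  addr.seq := 3 (no value, default fills)
  title := null (not supplied -> null)
  duration := -7
  attempts := null (not supplied -> null)
  id := null (not supplied -> null)
  writer version: unmatched, discarded
  => decoded: {"channel": "CLOSED", "codes": null, "addr": {"payload": 0x00, "seq": 3}, "title": null, "duration": -7, "attempts": null, "id": null}
checking off the Shipment differences that do not matter here:
  removed field seq from record Money -> triggers nothing under the printed rules; the Shipment answer is the same either way
  field channel in record Shipment: required changed to optional -> shifts the Shipment verdicts, not this decode
  field payload in record Money: tag 4 changed to 38 -> triggers nothing under the printed rules; the Shipment answer is the same either way
  removed field title from record Shipment (its key "title" joins the reserved list) -> triggers nothing under the printed rules; the Shipment answer is the same either way
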